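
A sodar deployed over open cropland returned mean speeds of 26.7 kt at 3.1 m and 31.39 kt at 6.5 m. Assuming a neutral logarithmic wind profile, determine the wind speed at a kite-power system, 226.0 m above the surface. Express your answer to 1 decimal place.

Log law: V ∝ ln(z/z₀). From the pair, with r = V₁/V₂ = 0.85059,
ln z₀ = (ln z₁ − r·ln z₂)/(1 − r) = (1.1314 − 0.85059×1.8718)/0.14941 = -3.0837 → z₀ = 0.04579 m
V₃ = V₁ · ln(z₃/z₀)/ln(z₁/z₀) = 26.7 × 8.5042/4.2151 = 53.8691 kt

53.9 kt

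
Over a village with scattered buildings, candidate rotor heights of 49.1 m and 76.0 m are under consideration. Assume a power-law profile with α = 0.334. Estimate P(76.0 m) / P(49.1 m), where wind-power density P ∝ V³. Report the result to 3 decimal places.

1.549

Speed ratio: V_B/V_A = (z_B/z_A)^α = (76.0/49.1)^0.334 = (1.5479)^0.334 = 1.15710
Power-density ratio: P_B/P_A = (V_B/V_A)³ = (1.15710)³ = 1.54921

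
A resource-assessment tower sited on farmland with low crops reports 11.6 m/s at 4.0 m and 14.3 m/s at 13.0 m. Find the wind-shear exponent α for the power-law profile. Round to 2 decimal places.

α ≈ 0.18

Power law: V₂/V₁ = (z₂/z₁)^α ⇒ α = ln(V₂/V₁) / ln(z₂/z₁)
α = ln(14.3/11.6) / ln(13.0/4.0) = ln(1.2328) / ln(3.2500)
  = 0.20925 / 1.17865 = 0.17754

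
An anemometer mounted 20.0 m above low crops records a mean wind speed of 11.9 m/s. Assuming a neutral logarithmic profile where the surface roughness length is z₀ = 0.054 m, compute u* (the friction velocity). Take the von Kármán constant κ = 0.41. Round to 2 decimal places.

u* ≈ 0.82 m/s

Log law: V(z) = (u*/κ) · ln(z/z₀) ⇒ u* = κ · V / ln(z/z₀)
u* = 0.41 × 11.9 / ln(20.0/0.054) = 0.41 × 11.9 / 5.9145
   = 4.8790 / 5.9145 = 0.8249 m/s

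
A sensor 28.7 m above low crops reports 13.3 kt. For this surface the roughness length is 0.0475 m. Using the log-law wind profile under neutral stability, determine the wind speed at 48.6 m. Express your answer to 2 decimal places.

Log law: V(z) ∝ ln(z/z₀), so V₂/V₁ = ln(z₂/z₀) / ln(z₁/z₀).
ln(48.6/0.0475) = 6.9306, ln(28.7/0.0475) = 6.4039
V₂ = 13.3 × 6.9306/6.4039 = 13.3 × 1.0823 = 14.3939 kt

14.39 kt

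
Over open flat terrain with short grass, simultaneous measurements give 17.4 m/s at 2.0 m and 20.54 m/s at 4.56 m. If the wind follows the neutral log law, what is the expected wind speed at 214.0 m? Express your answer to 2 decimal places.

35.20 m/s

Log law: V ∝ ln(z/z₀). From the pair, with r = V₁/V₂ = 0.84713,
ln z₀ = (ln z₁ − r·ln z₂)/(1 − r) = (0.6931 − 0.84713×1.5173)/0.15287 = -3.8739 → z₀ = 0.02078 m
V₃ = V₁ · ln(z₃/z₀)/ln(z₁/z₀) = 17.4 × 9.2399/4.5671 = 35.2029 m/s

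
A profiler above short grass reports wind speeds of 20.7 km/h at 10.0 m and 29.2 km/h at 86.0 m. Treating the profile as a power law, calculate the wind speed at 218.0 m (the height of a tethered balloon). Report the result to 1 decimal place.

First find α: α = ln(V₂/V₁)/ln(z₂/z₁) = ln(29.2/20.7)/ln(86.0/10.0) = 0.34404/2.15176 = 0.1599
Extrapolate from 86.0 m to 218.0 m: V₃ = 29.2 × (218.0/86.0)^0.1599 = 29.2 × 1.1603 = 33.8821 km/h

33.9 km/h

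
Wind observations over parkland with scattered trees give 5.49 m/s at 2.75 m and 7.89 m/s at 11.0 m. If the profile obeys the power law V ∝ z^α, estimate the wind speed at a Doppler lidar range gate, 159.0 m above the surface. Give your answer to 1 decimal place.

15.9 m/s

First find α: α = ln(V₂/V₁)/ln(z₂/z₁) = ln(7.89/5.49)/ln(11.0/2.75) = 0.36267/1.38629 = 0.2616
Extrapolate from 11.0 m to 159.0 m: V₃ = 7.89 × (159.0/11.0)^0.2616 = 7.89 × 2.0113 = 15.8688 m/s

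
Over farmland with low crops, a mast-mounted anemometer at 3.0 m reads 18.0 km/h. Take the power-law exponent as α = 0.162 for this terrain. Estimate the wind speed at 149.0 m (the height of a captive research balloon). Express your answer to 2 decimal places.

33.89 km/h

Power-law profile: V₂ = V₁ · (z₂/z₁)^α
V₂ = 18.0 × (149.0/3.0)^0.162 = 18.0 × (49.6667)^0.162
    = 18.0 × 1.8826 = 33.8871 km/h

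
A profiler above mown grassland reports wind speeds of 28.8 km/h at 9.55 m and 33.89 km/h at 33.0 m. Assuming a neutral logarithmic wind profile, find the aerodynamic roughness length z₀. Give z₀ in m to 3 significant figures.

z₀ ≈ 0.00857 m

Log law: V(z) ∝ ln(z/z₀). With r = V₁/V₂ = 28.8/33.89 = 0.84981,
r · ln(z₂/z₀) = ln(z₁/z₀) ⇒ ln z₀ = (ln z₁ − r·ln z₂)/(1 − r)
ln z₀ = (2.25654 − 0.84981×3.49651) / 0.15019 = -4.7594
z₀ = exp(-4.7594) = 0.008571 m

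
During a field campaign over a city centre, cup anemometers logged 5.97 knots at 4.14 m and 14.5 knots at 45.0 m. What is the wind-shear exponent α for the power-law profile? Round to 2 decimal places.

α ≈ 0.37

Power law: V₂/V₁ = (z₂/z₁)^α ⇒ α = ln(V₂/V₁) / ln(z₂/z₁)
α = ln(14.5/5.97) / ln(45.0/4.14) = ln(2.4288) / ln(10.8696)
  = 0.88740 / 2.38597 = 0.37193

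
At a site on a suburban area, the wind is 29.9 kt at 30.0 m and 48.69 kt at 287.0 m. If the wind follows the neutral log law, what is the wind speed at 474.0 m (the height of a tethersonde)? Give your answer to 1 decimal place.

Log law: V ∝ ln(z/z₀). From the pair, with r = V₁/V₂ = 0.61409,
ln z₀ = (ln z₁ − r·ln z₂)/(1 − r) = (3.4012 − 0.61409×5.6595)/0.38591 = -0.1923 → z₀ = 0.8250 m
V₃ = V₁ · ln(z₃/z₀)/ln(z₁/z₀) = 29.9 × 6.3536/3.5935 = 52.8646 kt

52.9 kt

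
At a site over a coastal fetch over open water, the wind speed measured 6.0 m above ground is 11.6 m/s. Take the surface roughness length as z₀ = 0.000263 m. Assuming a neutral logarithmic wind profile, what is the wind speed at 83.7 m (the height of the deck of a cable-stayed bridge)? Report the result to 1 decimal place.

14.6 m/s

Log law: V(z) ∝ ln(z/z₀), so V₂/V₁ = ln(z₂/z₀) / ln(z₁/z₀).
ln(83.7/0.000263) = 12.6706, ln(6.0/0.000263) = 10.0351
V₂ = 11.6 × 12.6706/10.0351 = 11.6 × 1.2626 = 14.6465 m/s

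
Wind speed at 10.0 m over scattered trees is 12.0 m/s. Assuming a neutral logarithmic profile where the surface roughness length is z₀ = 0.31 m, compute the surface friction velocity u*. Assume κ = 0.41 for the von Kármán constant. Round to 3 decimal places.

Log law: V(z) = (u*/κ) · ln(z/z₀) ⇒ u* = κ · V / ln(z/z₀)
u* = 0.41 × 12.0 / ln(10.0/0.31) = 0.41 × 12.0 / 3.4738
   = 4.9200 / 3.4738 = 1.4163 m/s

u* ≈ 1.416 m/s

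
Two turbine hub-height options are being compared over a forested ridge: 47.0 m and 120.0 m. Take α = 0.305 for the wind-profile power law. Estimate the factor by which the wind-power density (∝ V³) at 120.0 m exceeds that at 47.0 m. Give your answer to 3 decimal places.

Speed ratio: V_B/V_A = (z_B/z_A)^α = (120.0/47.0)^0.305 = (2.5532)^0.305 = 1.33095
Power-density ratio: P_B/P_A = (V_B/V_A)³ = (1.33095)³ = 2.35766

2.358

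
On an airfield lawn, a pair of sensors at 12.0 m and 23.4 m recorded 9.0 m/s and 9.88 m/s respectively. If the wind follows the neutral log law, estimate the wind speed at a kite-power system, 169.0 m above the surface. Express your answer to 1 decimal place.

Log law: V ∝ ln(z/z₀). From the pair, with r = V₁/V₂ = 0.91093,
ln z₀ = (ln z₁ − r·ln z₂)/(1 − r) = (2.4849 − 0.91093×3.1527)/0.08907 = -4.3452 → z₀ = 0.01297 m
V₃ = V₁ · ln(z₃/z₀)/ln(z₁/z₀) = 9.0 × 9.4751/6.8301 = 12.4853 m/s

12.5 m/s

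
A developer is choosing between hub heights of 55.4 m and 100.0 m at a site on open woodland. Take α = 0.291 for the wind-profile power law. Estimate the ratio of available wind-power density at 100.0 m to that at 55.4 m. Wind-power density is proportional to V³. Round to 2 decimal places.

Speed ratio: V_B/V_A = (z_B/z_A)^α = (100.0/55.4)^0.291 = (1.8051)^0.291 = 1.18751
Power-density ratio: P_B/P_A = (V_B/V_A)³ = (1.18751)³ = 1.67462

1.67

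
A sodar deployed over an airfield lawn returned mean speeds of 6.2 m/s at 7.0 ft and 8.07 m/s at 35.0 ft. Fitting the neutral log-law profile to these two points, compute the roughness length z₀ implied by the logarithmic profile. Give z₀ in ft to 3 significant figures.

Log law: V(z) ∝ ln(z/z₀). With r = V₁/V₂ = 6.2/8.07 = 0.76828,
r · ln(z₂/z₀) = ln(z₁/z₀) ⇒ ln z₀ = (ln z₁ − r·ln z₂)/(1 − r)
ln z₀ = (1.94591 − 0.76828×3.55535) / 0.23172 = -3.3902
z₀ = exp(-3.3902) = 0.03370 ft

z₀ ≈ 0.0337 ft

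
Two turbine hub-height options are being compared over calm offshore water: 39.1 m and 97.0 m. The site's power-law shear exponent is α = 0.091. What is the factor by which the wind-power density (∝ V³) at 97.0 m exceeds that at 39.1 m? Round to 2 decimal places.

Speed ratio: V_B/V_A = (z_B/z_A)^α = (97.0/39.1)^0.091 = (2.4808)^0.091 = 1.08620
Power-density ratio: P_B/P_A = (V_B/V_A)³ = (1.08620)³ = 1.28152

1.28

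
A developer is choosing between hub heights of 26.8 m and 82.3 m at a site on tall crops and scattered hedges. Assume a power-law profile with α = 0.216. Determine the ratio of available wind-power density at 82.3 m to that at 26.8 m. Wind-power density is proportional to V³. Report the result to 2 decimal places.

Speed ratio: V_B/V_A = (z_B/z_A)^α = (82.3/26.8)^0.216 = (3.0709)^0.216 = 1.27423
Power-density ratio: P_B/P_A = (V_B/V_A)³ = (1.27423)³ = 2.06894

2.07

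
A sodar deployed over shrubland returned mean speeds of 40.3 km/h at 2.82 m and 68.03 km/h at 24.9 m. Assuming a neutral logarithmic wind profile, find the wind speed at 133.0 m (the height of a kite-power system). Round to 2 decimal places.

89.36 km/h

Log law: V ∝ ln(z/z₀). From the pair, with r = V₁/V₂ = 0.59239,
ln z₀ = (ln z₁ − r·ln z₂)/(1 − r) = (1.0367 − 0.59239×3.2149)/0.40761 = -2.1287 → z₀ = 0.1190 m
V₃ = V₁ · ln(z₃/z₀)/ln(z₁/z₀) = 40.3 × 7.0191/3.1655 = 89.3607 km/h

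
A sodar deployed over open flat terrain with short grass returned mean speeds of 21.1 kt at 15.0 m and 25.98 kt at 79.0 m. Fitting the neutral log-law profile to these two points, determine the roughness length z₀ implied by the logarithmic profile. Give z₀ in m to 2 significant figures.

Log law: V(z) ∝ ln(z/z₀). With r = V₁/V₂ = 21.1/25.98 = 0.81216,
r · ln(z₂/z₀) = ln(z₁/z₀) ⇒ ln z₀ = (ln z₁ − r·ln z₂)/(1 − r)
ln z₀ = (2.70805 − 0.81216×4.36945) / 0.18784 = -4.4755
z₀ = exp(-4.4755) = 0.01139 m

z₀ ≈ 0.011 m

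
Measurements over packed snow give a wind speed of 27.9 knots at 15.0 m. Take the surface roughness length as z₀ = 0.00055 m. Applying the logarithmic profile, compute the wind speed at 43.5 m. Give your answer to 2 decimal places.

Log law: V(z) ∝ ln(z/z₀), so V₂/V₁ = ln(z₂/z₀) / ln(z₁/z₀).
ln(43.5/0.00055) = 11.2784, ln(15.0/0.00055) = 10.2136
V₂ = 27.9 × 11.2784/10.2136 = 27.9 × 1.1042 = 30.8084 knots

30.81 knots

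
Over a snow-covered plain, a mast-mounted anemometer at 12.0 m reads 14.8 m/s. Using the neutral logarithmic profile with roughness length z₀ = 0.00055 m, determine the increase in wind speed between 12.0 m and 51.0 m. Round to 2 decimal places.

2.14 m/s

Log law: V₂ = V₁ · ln(z₂/z₀)/ln(z₁/z₀) = 14.8 × 11.4374/9.9905 = 16.9435 m/s
ΔV = 16.9435 − 14.8 = 2.1435 m/s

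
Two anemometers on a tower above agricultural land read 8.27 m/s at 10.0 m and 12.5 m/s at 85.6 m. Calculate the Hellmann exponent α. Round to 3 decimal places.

α ≈ 0.192

Power law: V₂/V₁ = (z₂/z₁)^α ⇒ α = ln(V₂/V₁) / ln(z₂/z₁)
α = ln(12.5/8.27) / ln(85.6/10.0) = ln(1.5115) / ln(8.5600)
  = 0.41309 / 2.14710 = 0.19240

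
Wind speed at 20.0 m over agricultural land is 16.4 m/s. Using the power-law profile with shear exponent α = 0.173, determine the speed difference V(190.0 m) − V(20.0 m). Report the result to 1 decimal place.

7.8 m/s

Power law: V₂ = V₁ · (z₂/z₁)^α = 16.4 × (9.5000)^0.173 = 24.2097 m/s
ΔV = 24.2097 − 16.4 = 7.8097 m/s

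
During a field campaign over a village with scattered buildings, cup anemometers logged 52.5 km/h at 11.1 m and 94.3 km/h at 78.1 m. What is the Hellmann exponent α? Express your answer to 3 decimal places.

Power law: V₂/V₁ = (z₂/z₁)^α ⇒ α = ln(V₂/V₁) / ln(z₂/z₁)
α = ln(94.3/52.5) / ln(78.1/11.1) = ln(1.7962) / ln(7.0360)
  = 0.58567 / 1.95104 = 0.30018

α ≈ 0.300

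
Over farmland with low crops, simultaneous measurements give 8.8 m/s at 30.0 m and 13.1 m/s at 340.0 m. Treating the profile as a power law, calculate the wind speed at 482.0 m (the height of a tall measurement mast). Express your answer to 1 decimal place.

First find α: α = ln(V₂/V₁)/ln(z₂/z₁) = ln(13.1/8.8)/ln(340.0/30.0) = 0.39786/2.42775 = 0.1639
Extrapolate from 340.0 m to 482.0 m: V₃ = 13.1 × (482.0/340.0)^0.1639 = 13.1 × 1.0589 = 13.8711 m/s

13.9 m/s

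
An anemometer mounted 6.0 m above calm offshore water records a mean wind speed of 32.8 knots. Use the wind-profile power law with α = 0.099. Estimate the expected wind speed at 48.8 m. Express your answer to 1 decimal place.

40.4 knots

Power-law profile: V₂ = V₁ · (z₂/z₁)^α
V₂ = 32.8 × (48.8/6.0)^0.099 = 32.8 × (8.1333)^0.099
    = 32.8 × 1.2306 = 40.3637 knots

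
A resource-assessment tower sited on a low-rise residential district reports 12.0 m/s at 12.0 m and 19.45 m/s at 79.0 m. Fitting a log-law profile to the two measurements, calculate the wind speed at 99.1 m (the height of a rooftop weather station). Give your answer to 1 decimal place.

20.3 m/s

Log law: V ∝ ln(z/z₀). From the pair, with r = V₁/V₂ = 0.61697,
ln z₀ = (ln z₁ − r·ln z₂)/(1 − r) = (2.4849 − 0.61697×4.3694)/0.38303 = -0.5506 → z₀ = 0.5766 m
V₃ = V₁ · ln(z₃/z₀)/ln(z₁/z₀) = 12.0 × 5.1467/3.0355 = 20.3461 m/s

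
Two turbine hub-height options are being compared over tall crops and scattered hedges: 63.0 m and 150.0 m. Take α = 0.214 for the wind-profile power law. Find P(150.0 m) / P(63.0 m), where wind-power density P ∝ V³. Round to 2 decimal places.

Speed ratio: V_B/V_A = (z_B/z_A)^α = (150.0/63.0)^0.214 = (2.3810)^0.214 = 1.20399
Power-density ratio: P_B/P_A = (V_B/V_A)³ = (1.20399)³ = 1.74532

1.75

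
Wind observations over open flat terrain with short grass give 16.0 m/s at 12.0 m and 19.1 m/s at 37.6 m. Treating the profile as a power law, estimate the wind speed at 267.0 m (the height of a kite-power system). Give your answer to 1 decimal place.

First find α: α = ln(V₂/V₁)/ln(z₂/z₁) = ln(19.1/16.0)/ln(37.6/12.0) = 0.17710/1.14210 = 0.1551
Extrapolate from 37.6 m to 267.0 m: V₃ = 19.1 × (267.0/37.6)^0.1551 = 19.1 × 1.3552 = 25.8848 m/s

25.9 m/s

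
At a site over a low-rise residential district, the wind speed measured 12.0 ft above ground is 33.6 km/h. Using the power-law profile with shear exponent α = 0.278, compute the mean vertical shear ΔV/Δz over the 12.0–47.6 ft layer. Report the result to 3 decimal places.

Power law: V₂ = V₁ · (z₂/z₁)^α = 33.6 × (3.9667)^0.278 = 49.2835 km/h
ΔV/Δz = (49.2835 − 33.6)/(47.6 − 12.0) = 15.6835/35.6000 = 0.44055 km/h/ft

0.441 km/h/ft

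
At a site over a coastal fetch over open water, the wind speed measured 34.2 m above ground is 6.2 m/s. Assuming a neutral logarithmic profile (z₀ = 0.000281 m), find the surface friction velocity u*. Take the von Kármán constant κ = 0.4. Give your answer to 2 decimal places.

u* ≈ 0.21 m/s

Log law: V(z) = (u*/κ) · ln(z/z₀) ⇒ u* = κ · V / ln(z/z₀)
u* = 0.4 × 6.2 / ln(34.2/0.000281) = 0.4 × 6.2 / 11.7094
   = 2.4800 / 11.7094 = 0.2118 m/s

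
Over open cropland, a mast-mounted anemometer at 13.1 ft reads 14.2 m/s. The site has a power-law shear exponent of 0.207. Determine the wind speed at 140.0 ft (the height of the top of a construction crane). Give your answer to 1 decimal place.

23.2 m/s

Power-law profile: V₂ = V₁ · (z₂/z₁)^α
V₂ = 14.2 × (140.0/13.1)^0.207 = 14.2 × (10.6870)^0.207
    = 14.2 × 1.6330 = 23.1879 m/s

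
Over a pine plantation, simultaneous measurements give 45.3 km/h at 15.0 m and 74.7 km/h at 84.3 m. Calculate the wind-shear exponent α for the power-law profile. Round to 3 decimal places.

α ≈ 0.290

Power law: V₂/V₁ = (z₂/z₁)^α ⇒ α = ln(V₂/V₁) / ln(z₂/z₁)
α = ln(74.7/45.3) / ln(84.3/15.0) = ln(1.6490) / ln(5.6200)
  = 0.50017 / 1.72633 = 0.28973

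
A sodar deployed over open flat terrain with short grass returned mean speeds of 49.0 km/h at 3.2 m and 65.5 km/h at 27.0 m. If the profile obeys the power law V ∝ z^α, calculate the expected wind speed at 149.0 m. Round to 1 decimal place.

First find α: α = ln(V₂/V₁)/ln(z₂/z₁) = ln(65.5/49.0)/ln(27.0/3.2) = 0.29023/2.13269 = 0.1361
Extrapolate from 27.0 m to 149.0 m: V₃ = 65.5 × (149.0/27.0)^0.1361 = 65.5 × 1.2617 = 82.6406 km/h

82.6 km/h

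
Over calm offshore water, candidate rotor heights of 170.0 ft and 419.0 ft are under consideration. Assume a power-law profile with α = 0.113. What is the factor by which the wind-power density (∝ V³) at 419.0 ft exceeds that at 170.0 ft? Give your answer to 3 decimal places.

1.358

Speed ratio: V_B/V_A = (z_B/z_A)^α = (419.0/170.0)^0.113 = (2.4647)^0.113 = 1.10731
Power-density ratio: P_B/P_A = (V_B/V_A)³ = (1.10731)³ = 1.35771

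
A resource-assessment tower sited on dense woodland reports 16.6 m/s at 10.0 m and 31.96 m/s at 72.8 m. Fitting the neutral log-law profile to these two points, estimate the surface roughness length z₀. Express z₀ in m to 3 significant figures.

z₀ ≈ 1.17 m

Log law: V(z) ∝ ln(z/z₀). With r = V₁/V₂ = 16.6/31.96 = 0.51940,
r · ln(z₂/z₀) = ln(z₁/z₀) ⇒ ln z₀ = (ln z₁ − r·ln z₂)/(1 − r)
ln z₀ = (2.30259 − 0.51940×4.28772) / 0.48060 = 0.1572
z₀ = exp(0.1572) = 1.170 m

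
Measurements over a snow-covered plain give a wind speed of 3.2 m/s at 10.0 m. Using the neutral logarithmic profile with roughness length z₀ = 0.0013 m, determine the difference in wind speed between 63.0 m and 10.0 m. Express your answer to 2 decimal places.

0.66 m/s

Log law: V₂ = V₁ · ln(z₂/z₀)/ln(z₁/z₀) = 3.2 × 10.7885/8.9480 = 3.8582 m/s
ΔV = 3.8582 − 3.2 = 0.6582 m/s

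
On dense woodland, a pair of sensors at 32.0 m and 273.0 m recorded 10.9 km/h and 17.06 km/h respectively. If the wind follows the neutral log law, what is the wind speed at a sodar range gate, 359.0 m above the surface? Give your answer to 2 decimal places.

Log law: V ∝ ln(z/z₀). From the pair, with r = V₁/V₂ = 0.63892,
ln z₀ = (ln z₁ − r·ln z₂)/(1 − r) = (3.4657 − 0.63892×5.6095)/0.36108 = -0.3276 → z₀ = 0.7207 m
V₃ = V₁ · ln(z₃/z₀)/ln(z₁/z₀) = 10.9 × 6.2109/3.7933 = 17.8469 km/h

17.85 km/h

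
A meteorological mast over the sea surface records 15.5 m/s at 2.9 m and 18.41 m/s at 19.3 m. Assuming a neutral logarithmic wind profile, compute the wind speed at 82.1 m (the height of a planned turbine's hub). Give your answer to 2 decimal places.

20.63 m/s

Log law: V ∝ ln(z/z₀). From the pair, with r = V₁/V₂ = 0.84193,
ln z₀ = (ln z₁ − r·ln z₂)/(1 − r) = (1.0647 − 0.84193×2.9601)/0.15807 = -9.0310 → z₀ = 0.0001196 m
V₃ = V₁ · ln(z₃/z₀)/ln(z₁/z₀) = 15.5 × 13.4390/10.0957 = 20.6329 m/s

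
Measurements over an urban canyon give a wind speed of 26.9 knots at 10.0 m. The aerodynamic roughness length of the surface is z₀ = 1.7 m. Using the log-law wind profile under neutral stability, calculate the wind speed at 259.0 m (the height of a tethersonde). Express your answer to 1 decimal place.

Log law: V(z) ∝ ln(z/z₀), so V₂/V₁ = ln(z₂/z₀) / ln(z₁/z₀).
ln(259.0/1.7) = 5.0262, ln(10.0/1.7) = 1.7720
V₂ = 26.9 × 5.0262/1.7720 = 26.9 × 2.8365 = 76.3025 knots

76.3 knots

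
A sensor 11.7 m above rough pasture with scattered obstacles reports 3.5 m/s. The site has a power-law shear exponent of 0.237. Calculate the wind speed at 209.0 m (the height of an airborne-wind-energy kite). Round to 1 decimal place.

6.9 m/s

Power-law profile: V₂ = V₁ · (z₂/z₁)^α
V₂ = 3.5 × (209.0/11.7)^0.237 = 3.5 × (17.8632)^0.237
    = 3.5 × 1.9802 = 6.9308 m/s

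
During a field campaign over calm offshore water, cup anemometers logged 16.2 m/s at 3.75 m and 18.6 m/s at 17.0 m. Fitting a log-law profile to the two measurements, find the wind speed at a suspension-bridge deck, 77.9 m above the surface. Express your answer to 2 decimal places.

Log law: V ∝ ln(z/z₀). From the pair, with r = V₁/V₂ = 0.87097,
ln z₀ = (ln z₁ − r·ln z₂)/(1 − r) = (1.3218 − 0.87097×2.8332)/0.12903 = -8.8806 → z₀ = 0.0001391 m
V₃ = V₁ · ln(z₃/z₀)/ln(z₁/z₀) = 16.2 × 13.2360/10.2023 = 21.0171 m/s

21.02 m/s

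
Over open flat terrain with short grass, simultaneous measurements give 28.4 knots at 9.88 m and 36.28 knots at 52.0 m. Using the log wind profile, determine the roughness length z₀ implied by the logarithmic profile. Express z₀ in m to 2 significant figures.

Log law: V(z) ∝ ln(z/z₀). With r = V₁/V₂ = 28.4/36.28 = 0.78280,
r · ln(z₂/z₀) = ln(z₁/z₀) ⇒ ln z₀ = (ln z₁ − r·ln z₂)/(1 − r)
ln z₀ = (2.29051 − 0.78280×3.95124) / 0.21720 = -3.6949
z₀ = exp(-3.6949) = 0.02485 m

z₀ ≈ 0.025 m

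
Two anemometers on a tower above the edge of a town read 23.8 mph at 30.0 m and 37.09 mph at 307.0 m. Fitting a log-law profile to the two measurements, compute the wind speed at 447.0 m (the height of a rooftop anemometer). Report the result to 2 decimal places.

39.24 mph

Log law: V ∝ ln(z/z₀). From the pair, with r = V₁/V₂ = 0.64168,
ln z₀ = (ln z₁ − r·ln z₂)/(1 − r) = (3.4012 − 0.64168×5.7268)/0.35832 = -0.7636 → z₀ = 0.4660 m
V₃ = V₁ · ln(z₃/z₀)/ln(z₁/z₀) = 23.8 × 6.8662/4.1648 = 39.2370 mph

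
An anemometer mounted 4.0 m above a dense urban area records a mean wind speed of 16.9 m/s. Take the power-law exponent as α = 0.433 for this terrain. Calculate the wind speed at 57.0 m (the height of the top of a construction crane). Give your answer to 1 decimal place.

53.4 m/s

Power-law profile: V₂ = V₁ · (z₂/z₁)^α
V₂ = 16.9 × (57.0/4.0)^0.433 = 16.9 × (14.2500)^0.433
    = 16.9 × 3.1594 = 53.3935 m/s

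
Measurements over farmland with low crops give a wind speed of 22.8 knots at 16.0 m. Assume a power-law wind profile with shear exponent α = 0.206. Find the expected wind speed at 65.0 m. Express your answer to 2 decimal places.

Power-law profile: V₂ = V₁ · (z₂/z₁)^α
V₂ = 22.8 × (65.0/16.0)^0.206 = 22.8 × (4.0625)^0.206
    = 22.8 × 1.3348 = 30.4331 knots

30.43 knots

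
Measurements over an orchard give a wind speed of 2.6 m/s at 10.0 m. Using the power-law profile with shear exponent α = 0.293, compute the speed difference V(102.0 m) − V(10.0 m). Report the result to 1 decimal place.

2.5 m/s

Power law: V₂ = V₁ · (z₂/z₁)^α = 2.6 × (10.2000)^0.293 = 5.1344 m/s
ΔV = 5.1344 − 2.6 = 2.5344 m/s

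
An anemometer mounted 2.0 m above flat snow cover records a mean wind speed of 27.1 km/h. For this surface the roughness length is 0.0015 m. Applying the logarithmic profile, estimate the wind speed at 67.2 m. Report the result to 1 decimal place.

Log law: V(z) ∝ ln(z/z₀), so V₂/V₁ = ln(z₂/z₀) / ln(z₁/z₀).
ln(67.2/0.0015) = 10.7100, ln(2.0/0.0015) = 7.1954
V₂ = 27.1 × 10.7100/7.1954 = 27.1 × 1.4884 = 40.3367 km/h

40.3 km/h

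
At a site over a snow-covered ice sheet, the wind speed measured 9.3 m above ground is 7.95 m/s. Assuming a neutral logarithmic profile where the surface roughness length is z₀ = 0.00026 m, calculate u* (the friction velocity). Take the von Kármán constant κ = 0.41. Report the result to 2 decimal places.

u* ≈ 0.31 m/s

Log law: V(z) = (u*/κ) · ln(z/z₀) ⇒ u* = κ · V / ln(z/z₀)
u* = 0.41 × 7.95 / ln(9.3/0.00026) = 0.41 × 7.95 / 10.4848
   = 3.2595 / 10.4848 = 0.3109 m/s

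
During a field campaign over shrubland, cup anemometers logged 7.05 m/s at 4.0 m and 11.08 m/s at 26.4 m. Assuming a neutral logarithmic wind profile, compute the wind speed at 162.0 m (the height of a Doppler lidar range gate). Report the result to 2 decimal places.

Log law: V ∝ ln(z/z₀). From the pair, with r = V₁/V₂ = 0.63628,
ln z₀ = (ln z₁ − r·ln z₂)/(1 − r) = (1.3863 − 0.63628×3.2734)/0.36372 = -1.9149 → z₀ = 0.1474 m
V₃ = V₁ · ln(z₃/z₀)/ln(z₁/z₀) = 7.05 × 7.0025/3.3012 = 14.9544 m/s

14.95 m/s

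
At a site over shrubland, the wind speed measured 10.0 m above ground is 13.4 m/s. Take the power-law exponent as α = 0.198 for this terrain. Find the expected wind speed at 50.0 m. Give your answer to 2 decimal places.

18.43 m/s

Power-law profile: V₂ = V₁ · (z₂/z₁)^α
V₂ = 13.4 × (50.0/10.0)^0.198 = 13.4 × (5.0000)^0.198
    = 13.4 × 1.3753 = 18.4290 m/s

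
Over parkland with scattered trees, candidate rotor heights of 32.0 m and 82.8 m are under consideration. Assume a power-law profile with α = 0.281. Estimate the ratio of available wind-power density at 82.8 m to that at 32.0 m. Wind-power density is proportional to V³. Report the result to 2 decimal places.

2.23

Speed ratio: V_B/V_A = (z_B/z_A)^α = (82.8/32.0)^0.281 = (2.5875)^0.281 = 1.30623
Power-density ratio: P_B/P_A = (V_B/V_A)³ = (1.30623)³ = 2.22873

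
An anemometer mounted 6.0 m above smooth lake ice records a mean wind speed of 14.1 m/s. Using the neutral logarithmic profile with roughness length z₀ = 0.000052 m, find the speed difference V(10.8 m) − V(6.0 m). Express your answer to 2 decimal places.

0.71 m/s

Log law: V₂ = V₁ · ln(z₂/z₀)/ln(z₁/z₀) = 14.1 × 12.2438/11.6560 = 14.8110 m/s
ΔV = 14.8110 − 14.1 = 0.7110 m/s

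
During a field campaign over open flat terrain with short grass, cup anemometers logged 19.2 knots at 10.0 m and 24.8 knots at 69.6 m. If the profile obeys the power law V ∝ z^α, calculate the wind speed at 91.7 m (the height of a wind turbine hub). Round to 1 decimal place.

First find α: α = ln(V₂/V₁)/ln(z₂/z₁) = ln(24.8/19.2)/ln(69.6/10.0) = 0.25593/1.94018 = 0.1319
Extrapolate from 69.6 m to 91.7 m: V₃ = 24.8 × (91.7/69.6)^0.1319 = 24.8 × 1.0370 = 25.7187 knots

25.7 knots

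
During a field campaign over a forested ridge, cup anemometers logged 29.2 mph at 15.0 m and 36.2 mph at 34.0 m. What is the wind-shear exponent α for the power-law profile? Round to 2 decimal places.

α ≈ 0.26

Power law: V₂/V₁ = (z₂/z₁)^α ⇒ α = ln(V₂/V₁) / ln(z₂/z₁)
α = ln(36.2/29.2) / ln(34.0/15.0) = ln(1.2397) / ln(2.2667)
  = 0.21489 / 0.81831 = 0.26260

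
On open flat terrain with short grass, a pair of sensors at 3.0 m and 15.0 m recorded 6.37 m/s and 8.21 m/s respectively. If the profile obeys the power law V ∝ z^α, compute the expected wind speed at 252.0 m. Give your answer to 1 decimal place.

First find α: α = ln(V₂/V₁)/ln(z₂/z₁) = ln(8.21/6.37)/ln(15.0/3.0) = 0.25375/1.60944 = 0.1577
Extrapolate from 15.0 m to 252.0 m: V₃ = 8.21 × (252.0/15.0)^0.1577 = 8.21 × 1.5602 = 12.8095 m/s

12.8 m/s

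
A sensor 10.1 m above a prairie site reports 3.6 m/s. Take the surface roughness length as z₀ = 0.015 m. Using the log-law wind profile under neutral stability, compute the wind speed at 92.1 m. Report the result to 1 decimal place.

Log law: V(z) ∝ ln(z/z₀), so V₂/V₁ = ln(z₂/z₀) / ln(z₁/z₀).
ln(92.1/0.015) = 8.7226, ln(10.1/0.015) = 6.5122
V₂ = 3.6 × 8.7226/6.5122 = 3.6 × 1.3394 = 4.8219 m/s

4.8 m/s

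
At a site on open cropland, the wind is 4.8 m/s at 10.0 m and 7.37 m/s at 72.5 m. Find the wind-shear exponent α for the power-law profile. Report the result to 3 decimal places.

α ≈ 0.216

Power law: V₂/V₁ = (z₂/z₁)^α ⇒ α = ln(V₂/V₁) / ln(z₂/z₁)
α = ln(7.37/4.8) / ln(72.5/10.0) = ln(1.5354) / ln(7.2500)
  = 0.42880 / 1.98100 = 0.21646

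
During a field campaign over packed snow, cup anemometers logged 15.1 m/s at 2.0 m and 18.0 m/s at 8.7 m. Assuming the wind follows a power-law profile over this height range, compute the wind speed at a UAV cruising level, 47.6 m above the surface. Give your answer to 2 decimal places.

22.05 m/s

First find α: α = ln(V₂/V₁)/ln(z₂/z₁) = ln(18.0/15.1)/ln(8.7/2.0) = 0.17568/1.47018 = 0.1195
Extrapolate from 8.7 m to 47.6 m: V₃ = 18.0 × (47.6/8.7)^0.1195 = 18.0 × 1.2252 = 22.0531 m/s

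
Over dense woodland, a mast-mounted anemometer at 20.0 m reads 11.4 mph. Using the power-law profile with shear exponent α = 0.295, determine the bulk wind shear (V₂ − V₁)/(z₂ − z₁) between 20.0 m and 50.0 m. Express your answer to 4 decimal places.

Power law: V₂ = V₁ · (z₂/z₁)^α = 11.4 × (2.5000)^0.295 = 14.9382 mph
ΔV/Δz = (14.9382 − 11.4)/(50.0 − 20.0) = 3.5382/30.0000 = 0.11794 mph/m

0.1179 mph/m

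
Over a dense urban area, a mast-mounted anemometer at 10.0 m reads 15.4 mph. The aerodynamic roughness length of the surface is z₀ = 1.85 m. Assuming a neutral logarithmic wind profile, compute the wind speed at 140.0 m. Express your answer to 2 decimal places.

Log law: V(z) ∝ ln(z/z₀), so V₂/V₁ = ln(z₂/z₀) / ln(z₁/z₀).
ln(140.0/1.85) = 4.3265, ln(10.0/1.85) = 1.6874
V₂ = 15.4 × 4.3265/1.6874 = 15.4 × 2.5640 = 39.4853 mph

39.49 mph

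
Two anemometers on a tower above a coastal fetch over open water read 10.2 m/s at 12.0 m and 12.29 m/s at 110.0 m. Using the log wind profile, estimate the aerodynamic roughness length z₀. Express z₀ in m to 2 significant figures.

Log law: V(z) ∝ ln(z/z₀). With r = V₁/V₂ = 10.2/12.29 = 0.82994,
r · ln(z₂/z₀) = ln(z₁/z₀) ⇒ ln z₀ = (ln z₁ − r·ln z₂)/(1 − r)
ln z₀ = (2.48491 − 0.82994×4.70048) / 0.17006 = -8.3279
z₀ = exp(-8.3279) = 0.0002417 m

z₀ ≈ 0.00024 m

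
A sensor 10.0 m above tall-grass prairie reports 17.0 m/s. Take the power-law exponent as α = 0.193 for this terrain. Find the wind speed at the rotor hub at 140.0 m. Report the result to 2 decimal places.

Power-law profile: V₂ = V₁ · (z₂/z₁)^α
V₂ = 17.0 × (140.0/10.0)^0.193 = 17.0 × (14.0000)^0.193
    = 17.0 × 1.6642 = 28.2912 m/s

28.29 m/s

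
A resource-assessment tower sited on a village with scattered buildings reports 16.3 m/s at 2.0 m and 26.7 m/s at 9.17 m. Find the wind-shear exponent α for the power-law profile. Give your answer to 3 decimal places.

Power law: V₂/V₁ = (z₂/z₁)^α ⇒ α = ln(V₂/V₁) / ln(z₂/z₁)
α = ln(26.7/16.3) / ln(9.17/2.0) = ln(1.6380) / ln(4.5850)
  = 0.49350 / 1.52279 = 0.32408

α ≈ 0.324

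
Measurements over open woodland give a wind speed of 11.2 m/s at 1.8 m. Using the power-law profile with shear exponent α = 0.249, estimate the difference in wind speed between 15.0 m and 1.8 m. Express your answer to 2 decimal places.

7.79 m/s

Power law: V₂ = V₁ · (z₂/z₁)^α = 11.2 × (8.3333)^0.249 = 18.9890 m/s
ΔV = 18.9890 − 11.2 = 7.7890 m/s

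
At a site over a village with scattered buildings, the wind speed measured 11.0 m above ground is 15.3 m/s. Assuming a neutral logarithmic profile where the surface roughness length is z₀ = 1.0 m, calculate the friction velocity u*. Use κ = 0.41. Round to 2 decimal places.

Log law: V(z) = (u*/κ) · ln(z/z₀) ⇒ u* = κ · V / ln(z/z₀)
u* = 0.41 × 15.3 / ln(11.0/1.0) = 0.41 × 15.3 / 2.3979
   = 6.2730 / 2.3979 = 2.6160 m/s

u* ≈ 2.62 m/s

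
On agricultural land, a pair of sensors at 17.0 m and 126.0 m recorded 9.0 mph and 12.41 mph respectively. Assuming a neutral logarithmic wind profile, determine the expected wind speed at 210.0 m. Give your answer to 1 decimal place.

Log law: V ∝ ln(z/z₀). From the pair, with r = V₁/V₂ = 0.72522,
ln z₀ = (ln z₁ − r·ln z₂)/(1 − r) = (2.8332 − 0.72522×4.8363)/0.27478 = -2.4535 → z₀ = 0.08599 m
V₃ = V₁ · ln(z₃/z₀)/ln(z₁/z₀) = 9.0 × 7.8006/5.2867 = 13.2796 mph

13.3 mph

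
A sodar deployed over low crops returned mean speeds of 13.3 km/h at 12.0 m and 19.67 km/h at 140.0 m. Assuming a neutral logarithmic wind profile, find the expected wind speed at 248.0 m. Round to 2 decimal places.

Log law: V ∝ ln(z/z₀). From the pair, with r = V₁/V₂ = 0.67616,
ln z₀ = (ln z₁ − r·ln z₂)/(1 − r) = (2.4849 − 0.67616×4.9416)/0.32384 = -2.6445 → z₀ = 0.07104 m
V₃ = V₁ · ln(z₃/z₀)/ln(z₁/z₀) = 13.3 × 8.1580/5.1294 = 21.1526 km/h

21.15 km/h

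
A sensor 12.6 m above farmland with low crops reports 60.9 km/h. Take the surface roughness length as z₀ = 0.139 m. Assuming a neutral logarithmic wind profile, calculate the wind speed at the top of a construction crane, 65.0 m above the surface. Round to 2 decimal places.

Log law: V(z) ∝ ln(z/z₀), so V₂/V₁ = ln(z₂/z₀) / ln(z₁/z₀).
ln(65.0/0.139) = 6.1477, ln(12.6/0.139) = 4.5070
V₂ = 60.9 × 6.1477/4.5070 = 60.9 × 1.3640 = 83.0696 km/h

83.07 km/h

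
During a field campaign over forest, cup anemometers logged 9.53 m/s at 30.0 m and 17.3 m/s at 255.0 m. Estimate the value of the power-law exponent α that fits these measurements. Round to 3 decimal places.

Power law: V₂/V₁ = (z₂/z₁)^α ⇒ α = ln(V₂/V₁) / ln(z₂/z₁)
α = ln(17.3/9.53) / ln(255.0/30.0) = ln(1.8153) / ln(8.5000)
  = 0.59626 / 2.14007 = 0.27862

α ≈ 0.279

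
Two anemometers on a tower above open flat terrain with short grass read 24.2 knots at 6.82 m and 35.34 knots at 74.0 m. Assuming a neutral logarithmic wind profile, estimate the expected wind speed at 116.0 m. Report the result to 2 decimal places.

Log law: V ∝ ln(z/z₀). From the pair, with r = V₁/V₂ = 0.68478,
ln z₀ = (ln z₁ − r·ln z₂)/(1 − r) = (1.9199 − 0.68478×4.3041)/0.31522 = -3.2595 → z₀ = 0.03841 m
V₃ = V₁ · ln(z₃/z₀)/ln(z₁/z₀) = 24.2 × 8.0131/5.1793 = 37.4404 knots

37.44 knots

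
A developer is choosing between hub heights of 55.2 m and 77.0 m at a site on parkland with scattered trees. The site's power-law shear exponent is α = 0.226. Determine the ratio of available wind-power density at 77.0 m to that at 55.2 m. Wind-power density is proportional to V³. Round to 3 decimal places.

1.253

Speed ratio: V_B/V_A = (z_B/z_A)^α = (77.0/55.2)^0.226 = (1.3949)^0.226 = 1.07812
Power-density ratio: P_B/P_A = (V_B/V_A)³ = (1.07812)³ = 1.25316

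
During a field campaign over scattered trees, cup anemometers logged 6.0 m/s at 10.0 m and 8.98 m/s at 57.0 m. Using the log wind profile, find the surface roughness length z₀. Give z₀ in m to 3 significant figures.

Log law: V(z) ∝ ln(z/z₀). With r = V₁/V₂ = 6.0/8.98 = 0.66815,
r · ln(z₂/z₀) = ln(z₁/z₀) ⇒ ln z₀ = (ln z₁ − r·ln z₂)/(1 − r)
ln z₀ = (2.30259 − 0.66815×4.04305) / 0.33185 = -1.2017
z₀ = exp(-1.2017) = 0.3007 m

z₀ ≈ 0.301 m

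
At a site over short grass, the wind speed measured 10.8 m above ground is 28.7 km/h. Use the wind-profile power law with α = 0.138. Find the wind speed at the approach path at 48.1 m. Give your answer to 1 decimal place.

35.3 km/h

Power-law profile: V₂ = V₁ · (z₂/z₁)^α
V₂ = 28.7 × (48.1/10.8)^0.138 = 28.7 × (4.4537)^0.138
    = 28.7 × 1.2289 = 35.2700 km/h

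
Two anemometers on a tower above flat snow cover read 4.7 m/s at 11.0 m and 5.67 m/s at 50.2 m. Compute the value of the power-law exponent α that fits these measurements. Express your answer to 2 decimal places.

α ≈ 0.12

Power law: V₂/V₁ = (z₂/z₁)^α ⇒ α = ln(V₂/V₁) / ln(z₂/z₁)
α = ln(5.67/4.7) / ln(50.2/11.0) = ln(1.2064) / ln(4.5636)
  = 0.18763 / 1.51812 = 0.12359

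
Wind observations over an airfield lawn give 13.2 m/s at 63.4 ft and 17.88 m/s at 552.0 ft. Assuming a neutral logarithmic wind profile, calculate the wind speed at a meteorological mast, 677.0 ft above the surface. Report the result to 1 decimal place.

Log law: V ∝ ln(z/z₀). From the pair, with r = V₁/V₂ = 0.73826,
ln z₀ = (ln z₁ − r·ln z₂)/(1 − r) = (4.1495 − 0.73826×6.3135)/0.26174 = -1.9544 → z₀ = 0.1417 ft
V₃ = V₁ · ln(z₃/z₀)/ln(z₁/z₀) = 13.2 × 8.4720/6.1038 = 18.3214 m/s

18.3 m/s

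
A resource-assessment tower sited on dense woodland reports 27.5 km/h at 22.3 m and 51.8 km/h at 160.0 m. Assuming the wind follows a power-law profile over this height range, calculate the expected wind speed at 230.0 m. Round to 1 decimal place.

58.2 km/h

First find α: α = ln(V₂/V₁)/ln(z₂/z₁) = ln(51.8/27.5)/ln(160.0/22.3) = 0.63320/1.97059 = 0.3213
Extrapolate from 160.0 m to 230.0 m: V₃ = 51.8 × (230.0/160.0)^0.3213 = 51.8 × 1.1237 = 58.2068 km/h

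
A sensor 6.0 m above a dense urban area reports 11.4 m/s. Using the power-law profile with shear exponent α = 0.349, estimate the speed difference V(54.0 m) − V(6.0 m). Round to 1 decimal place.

13.1 m/s

Power law: V₂ = V₁ · (z₂/z₁)^α = 11.4 × (9.0000)^0.349 = 24.5434 m/s
ΔV = 24.5434 − 11.4 = 13.1434 m/s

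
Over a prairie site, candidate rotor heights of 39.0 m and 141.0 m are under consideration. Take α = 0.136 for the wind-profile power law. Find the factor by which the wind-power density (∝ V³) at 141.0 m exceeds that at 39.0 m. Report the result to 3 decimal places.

1.689

Speed ratio: V_B/V_A = (z_B/z_A)^α = (141.0/39.0)^0.136 = (3.6154)^0.136 = 1.19099
Power-density ratio: P_B/P_A = (V_B/V_A)³ = (1.19099)³ = 1.68938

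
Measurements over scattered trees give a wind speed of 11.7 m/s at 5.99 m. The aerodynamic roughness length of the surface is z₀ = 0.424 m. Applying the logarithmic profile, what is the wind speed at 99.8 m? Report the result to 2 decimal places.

Log law: V(z) ∝ ln(z/z₀), so V₂/V₁ = ln(z₂/z₀) / ln(z₁/z₀).
ln(99.8/0.424) = 5.4612, ln(5.99/0.424) = 2.6481
V₂ = 11.7 × 5.4612/2.6481 = 11.7 × 2.0623 = 24.1288 m/s

24.13 m/s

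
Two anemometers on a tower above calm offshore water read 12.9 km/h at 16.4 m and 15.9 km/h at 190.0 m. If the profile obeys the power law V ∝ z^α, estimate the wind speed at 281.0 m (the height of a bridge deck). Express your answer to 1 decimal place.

First find α: α = ln(V₂/V₁)/ln(z₂/z₁) = ln(15.9/12.9)/ln(190.0/16.4) = 0.20909/2.44974 = 0.0854
Extrapolate from 190.0 m to 281.0 m: V₃ = 15.9 × (281.0/190.0)^0.0854 = 15.9 × 1.0340 = 16.4400 km/h

16.4 km/h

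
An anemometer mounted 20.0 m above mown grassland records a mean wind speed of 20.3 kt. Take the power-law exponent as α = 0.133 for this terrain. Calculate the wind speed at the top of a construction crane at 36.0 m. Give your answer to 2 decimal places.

Power-law profile: V₂ = V₁ · (z₂/z₁)^α
V₂ = 20.3 × (36.0/20.0)^0.133 = 20.3 × (1.8000)^0.133
    = 20.3 × 1.0813 = 21.9506 kt

21.95 kt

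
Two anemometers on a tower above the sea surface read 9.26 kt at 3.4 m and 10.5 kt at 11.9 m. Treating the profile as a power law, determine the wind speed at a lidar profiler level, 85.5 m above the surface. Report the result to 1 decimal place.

12.8 kt

First find α: α = ln(V₂/V₁)/ln(z₂/z₁) = ln(10.5/9.26)/ln(11.9/3.4) = 0.12567/1.25276 = 0.1003
Extrapolate from 11.9 m to 85.5 m: V₃ = 10.5 × (85.5/11.9)^0.1003 = 10.5 × 1.2187 = 12.7968 kt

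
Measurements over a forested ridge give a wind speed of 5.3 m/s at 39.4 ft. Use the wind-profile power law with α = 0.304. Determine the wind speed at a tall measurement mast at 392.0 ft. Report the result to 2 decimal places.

10.66 m/s

Power-law profile: V₂ = V₁ · (z₂/z₁)^α
V₂ = 5.3 × (392.0/39.4)^0.304 = 5.3 × (9.9492)^0.304
    = 5.3 × 2.0106 = 10.6562 m/s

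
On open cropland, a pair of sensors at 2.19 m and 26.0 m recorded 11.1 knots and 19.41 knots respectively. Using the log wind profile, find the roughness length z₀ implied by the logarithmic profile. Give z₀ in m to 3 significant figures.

z₀ ≈ 0.0804 m

Log law: V(z) ∝ ln(z/z₀). With r = V₁/V₂ = 11.1/19.41 = 0.57187,
r · ln(z₂/z₀) = ln(z₁/z₀) ⇒ ln z₀ = (ln z₁ − r·ln z₂)/(1 − r)
ln z₀ = (0.78390 − 0.57187×3.25810) / 0.42813 = -2.5210
z₀ = exp(-2.5210) = 0.08038 m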